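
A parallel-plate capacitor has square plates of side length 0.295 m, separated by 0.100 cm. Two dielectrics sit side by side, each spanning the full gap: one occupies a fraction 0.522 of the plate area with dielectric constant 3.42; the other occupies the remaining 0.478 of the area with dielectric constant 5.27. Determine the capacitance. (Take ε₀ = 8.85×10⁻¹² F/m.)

C ≈ 3.32 nF

A = (0.295 m)² = 8.70×10⁻² m².
Side-by-side slabs ⇒ two capacitors in parallel, each spanning the full gap.
C₁ = κ₁ε₀A₁/d = 3.42 × 8.85×10⁻¹² × 4.54×10⁻² / 1.00×10⁻³ = 1.37×10⁻⁹ F.
C₂ = κ₂ε₀A₂/d = 5.27 × 8.85×10⁻¹² × 4.16×10⁻² / 1.00×10⁻³ = 1.94×10⁻⁹ F.
C = C₁ + C₂ = 3.32×10⁻⁹ F.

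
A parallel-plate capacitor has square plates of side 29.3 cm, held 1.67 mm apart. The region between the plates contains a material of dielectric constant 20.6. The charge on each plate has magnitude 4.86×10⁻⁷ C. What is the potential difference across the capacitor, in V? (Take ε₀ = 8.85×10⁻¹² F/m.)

51.9 V

A = (29.3 cm)² = 8.58×10⁻² m².
C = κε₀A/d = 20.6 × 8.85×10⁻¹² × 8.58×10⁻² / 1.67×10⁻³ = 9.37×10⁻⁹ F.
V = Q/C = 4.86×10⁻⁷ / 9.37×10⁻⁹ = 51.9 V.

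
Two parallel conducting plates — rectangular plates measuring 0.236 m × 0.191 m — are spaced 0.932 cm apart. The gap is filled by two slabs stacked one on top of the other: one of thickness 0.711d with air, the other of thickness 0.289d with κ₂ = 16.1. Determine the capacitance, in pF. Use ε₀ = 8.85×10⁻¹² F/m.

58.7 pF

A = 0.236 × 0.191 m² = 4.51×10⁻² m².
Stacked slabs ⇒ two capacitors in series, each with the full plate area.
C₁ = κ₁ε₀A/d₁ = 1.00 × 8.85×10⁻¹² × 4.51×10⁻² / 6.63×10⁻³ = 6.02×10⁻¹¹ F.
C₂ = κ₂ε₀A/d₂ = 16.1 × 8.85×10⁻¹² × 4.51×10⁻² / 2.69×10⁻³ = 2.38×10⁻⁹ F.
C = (1/C₁ + 1/C₂)⁻¹ = 5.87×10⁻¹¹ F.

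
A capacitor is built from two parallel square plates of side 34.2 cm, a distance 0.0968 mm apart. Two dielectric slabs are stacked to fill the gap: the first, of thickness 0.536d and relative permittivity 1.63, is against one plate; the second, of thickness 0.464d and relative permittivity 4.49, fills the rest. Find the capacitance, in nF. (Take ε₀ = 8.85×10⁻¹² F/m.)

24.7 nF

A = (34.2 cm)² = 0.117 m².
Stacked slabs ⇒ two capacitors in series, each with the full plate area.
C₁ = κ₁ε₀A/d₁ = 1.63 × 8.85×10⁻¹² × 0.117 / 5.19×10⁻⁵ = 3.25×10⁻⁸ F.
C₂ = κ₂ε₀A/d₂ = 4.49 × 8.85×10⁻¹² × 0.117 / 4.49×10⁻⁵ = 1.03×10⁻⁷ F.
C = (1/C₁ + 1/C₂)⁻¹ = 2.47×10⁻⁸ F.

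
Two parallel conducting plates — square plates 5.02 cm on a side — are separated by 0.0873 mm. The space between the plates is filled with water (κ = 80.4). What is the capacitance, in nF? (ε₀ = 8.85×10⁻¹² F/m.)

A = (5.02 cm)² = 2.52×10⁻³ m².
C = κε₀A/d = 80.4 × 8.85×10⁻¹² × 2.52×10⁻³ / 8.73×10⁻⁵ = 2.05×10⁻⁸ F.

20.5 nF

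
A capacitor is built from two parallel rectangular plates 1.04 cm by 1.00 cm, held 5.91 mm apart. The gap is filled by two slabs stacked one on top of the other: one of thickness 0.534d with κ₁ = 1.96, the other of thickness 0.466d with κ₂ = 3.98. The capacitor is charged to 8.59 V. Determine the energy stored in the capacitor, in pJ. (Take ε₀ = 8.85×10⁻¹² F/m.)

A = 1.04 × 1.00 cm² = 1.04×10⁻⁴ m².
Stacked slabs ⇒ two capacitors in series, each with the full plate area.
C₁ = κ₁ε₀A/d₁ = 1.96 × 8.85×10⁻¹² × 1.04×10⁻⁴ / 3.16×10⁻³ = 5.72×10⁻¹³ F.
C₂ = κ₂ε₀A/d₂ = 3.98 × 8.85×10⁻¹² × 1.04×10⁻⁴ / 2.75×10⁻³ = 1.33×10⁻¹² F.
C = (1/C₁ + 1/C₂)⁻¹ = 4.00×10⁻¹³ F.
U = ½CV² = ½ × 4.00×10⁻¹³ × (8.59)² = 1.48×10⁻¹¹ J.

14.8 pJ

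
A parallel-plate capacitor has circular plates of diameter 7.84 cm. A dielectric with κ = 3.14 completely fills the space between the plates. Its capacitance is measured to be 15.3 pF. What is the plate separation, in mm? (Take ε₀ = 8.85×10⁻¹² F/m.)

8.77 mm

A = π(7.84/2 cm)² = 4.83×10⁻³ m².
d = κε₀A/C = 3.14 × 8.85×10⁻¹² × 4.83×10⁻³ / 1.53×10⁻¹¹ = 8.77×10⁻³ m.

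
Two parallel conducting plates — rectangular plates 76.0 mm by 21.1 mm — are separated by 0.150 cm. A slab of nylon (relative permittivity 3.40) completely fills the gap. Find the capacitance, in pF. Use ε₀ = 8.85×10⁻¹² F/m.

A = 76.0 × 21.1 mm² = 1.60×10⁻³ m².
C = κε₀A/d = 3.40 × 8.85×10⁻¹² × 1.60×10⁻³ / 1.50×10⁻³ = 3.22×10⁻¹¹ F.

C ≈ 32.2 pF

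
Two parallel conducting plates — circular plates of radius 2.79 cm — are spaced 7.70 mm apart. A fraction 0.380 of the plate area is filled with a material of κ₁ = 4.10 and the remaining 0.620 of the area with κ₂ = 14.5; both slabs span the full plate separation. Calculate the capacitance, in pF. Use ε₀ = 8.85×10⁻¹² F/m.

C ≈ 29.6 pF

A = π(2.79 cm)² = 2.45×10⁻³ m².
Side-by-side slabs ⇒ two capacitors in parallel, each spanning the full gap.
C₁ = κ₁ε₀A₁/d = 4.10 × 8.85×10⁻¹² × 9.29×10⁻⁴ / 7.70×10⁻³ = 4.38×10⁻¹² F.
C₂ = κ₂ε₀A₂/d = 14.5 × 8.85×10⁻¹² × 1.52×10⁻³ / 7.70×10⁻³ = 2.53×10⁻¹¹ F.
C = C₁ + C₂ = 2.96×10⁻¹¹ F.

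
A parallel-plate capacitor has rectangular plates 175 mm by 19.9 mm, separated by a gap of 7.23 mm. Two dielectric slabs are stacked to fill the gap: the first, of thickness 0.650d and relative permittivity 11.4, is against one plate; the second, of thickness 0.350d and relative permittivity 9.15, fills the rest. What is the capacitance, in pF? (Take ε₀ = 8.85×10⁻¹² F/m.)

A = 175 × 19.9 mm² = 3.48×10⁻³ m².
Stacked slabs ⇒ two capacitors in series, each with the full plate area.
C₁ = κ₁ε₀A/d₁ = 11.4 × 8.85×10⁻¹² × 3.48×10⁻³ / 4.70×10⁻³ = 7.48×10⁻¹¹ F.
C₂ = κ₂ε₀A/d₂ = 9.15 × 8.85×10⁻¹² × 3.48×10⁻³ / 2.53×10⁻³ = 1.11×10⁻¹⁰ F.
C = (1/C₁ + 1/C₂)⁻¹ = 4.47×10⁻¹¹ F.

44.7 pF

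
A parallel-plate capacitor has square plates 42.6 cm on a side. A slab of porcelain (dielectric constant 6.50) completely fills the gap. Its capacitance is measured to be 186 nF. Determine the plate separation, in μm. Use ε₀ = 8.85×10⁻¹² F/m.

d ≈ 56.1 μm

A = (42.6 cm)² = 0.181 m².
d = κε₀A/C = 6.50 × 8.85×10⁻¹² × 0.181 / 1.86×10⁻⁷ = 5.61×10⁻⁵ m.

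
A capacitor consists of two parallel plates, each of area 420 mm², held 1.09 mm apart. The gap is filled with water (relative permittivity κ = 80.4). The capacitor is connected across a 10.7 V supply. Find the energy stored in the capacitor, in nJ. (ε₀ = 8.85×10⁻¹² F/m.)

A = 420 mm² = 4.20×10⁻⁴ m².
C = κε₀A/d = 80.4 × 8.85×10⁻¹² × 4.20×10⁻⁴ / 1.09×10⁻³ = 2.74×10⁻¹⁰ F.
U = ½CV² = ½ × 2.74×10⁻¹⁰ × (10.7)² = 1.57×10⁻⁸ J.

15.7 nJ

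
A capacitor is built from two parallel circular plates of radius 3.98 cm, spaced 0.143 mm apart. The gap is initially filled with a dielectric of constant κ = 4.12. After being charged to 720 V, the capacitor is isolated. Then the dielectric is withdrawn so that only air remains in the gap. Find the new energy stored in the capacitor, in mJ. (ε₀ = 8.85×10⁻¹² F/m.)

A = π(3.98 cm)² = 4.98×10⁻³ m².
Initially C₁ = κε₀A/d = 4.12 × 8.85×10⁻¹² × 4.98×10⁻³ / 1.43×10⁻⁴ = 1.27×10⁻⁹ F.
U₁ = 3.29×10⁻⁴ J.
Isolated ⇒ Q is held fixed. C₂ = 0.243 C₁ and U = Q²/(2C), so U₂/U₁ = C₁/C₂ = 4.12.
U₂ = 4.12 × 3.29×10⁻⁴ = 1.36×10⁻³ J.

U ≈ 1.36 mJ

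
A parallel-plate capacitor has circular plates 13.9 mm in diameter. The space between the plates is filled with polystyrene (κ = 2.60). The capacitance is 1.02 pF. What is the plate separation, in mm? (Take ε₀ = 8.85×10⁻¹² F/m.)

3.42 mm

A = π(13.9/2 mm)² = 1.52×10⁻⁴ m².
d = κε₀A/C = 2.60 × 8.85×10⁻¹² × 1.52×10⁻⁴ / 1.02×10⁻¹² = 3.42×10⁻³ m.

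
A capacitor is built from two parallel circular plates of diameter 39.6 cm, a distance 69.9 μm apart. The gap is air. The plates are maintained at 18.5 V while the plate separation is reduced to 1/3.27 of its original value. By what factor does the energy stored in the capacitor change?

3.27

Battery connected ⇒ V is held fixed.
C₂ = 3.27 C₁ and U = ½CV², so U₂/U₁ = C₂/C₁ = 3.27.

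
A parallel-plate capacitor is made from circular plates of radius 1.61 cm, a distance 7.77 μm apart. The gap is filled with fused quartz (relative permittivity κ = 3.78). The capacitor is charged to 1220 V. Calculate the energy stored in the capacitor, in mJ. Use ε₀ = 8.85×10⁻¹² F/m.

U ≈ 2.61 mJ

A = π(1.61 cm)² = 8.14×10⁻⁴ m².
C = κε₀A/d = 3.78 × 8.85×10⁻¹² × 8.14×10⁻⁴ / 7.77×10⁻⁶ = 3.51×10⁻⁹ F.
U = ½CV² = ½ × 3.51×10⁻⁹ × (1220)² = 2.61×10⁻³ J.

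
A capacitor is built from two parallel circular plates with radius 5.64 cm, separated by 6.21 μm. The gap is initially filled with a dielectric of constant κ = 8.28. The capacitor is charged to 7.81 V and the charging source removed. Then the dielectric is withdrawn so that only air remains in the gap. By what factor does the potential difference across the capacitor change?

Isolated ⇒ Q is held fixed.
C₂ = 0.121 C₁ and V = Q/C, so V₂/V₁ = C₁/C₂ = 8.28.

V₂/V₁ ≈ 8.28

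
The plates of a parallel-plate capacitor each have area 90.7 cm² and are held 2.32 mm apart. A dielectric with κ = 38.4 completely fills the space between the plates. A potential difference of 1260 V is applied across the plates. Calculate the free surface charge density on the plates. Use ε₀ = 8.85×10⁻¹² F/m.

185 μC/m²

A = 90.7 cm² = 9.07×10⁻³ m².
C = κε₀A/d = 38.4 × 8.85×10⁻¹² × 9.07×10⁻³ / 2.32×10⁻³ = 1.33×10⁻⁹ F.
σ = Q/A = CV/A = 1.33×10⁻⁹ × 1260 / 9.07×10⁻³ = 1.85×10⁻⁴ C/m².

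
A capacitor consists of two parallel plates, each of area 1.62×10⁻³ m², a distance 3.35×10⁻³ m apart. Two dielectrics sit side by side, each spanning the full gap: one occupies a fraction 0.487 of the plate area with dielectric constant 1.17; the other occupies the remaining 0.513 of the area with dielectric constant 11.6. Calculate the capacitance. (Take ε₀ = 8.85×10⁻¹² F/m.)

C ≈ 27.9 pF

Side-by-side slabs ⇒ two capacitors in parallel, each spanning the full gap.
C₁ = κ₁ε₀A₁/d = 1.17 × 8.85×10⁻¹² × 7.89×10⁻⁴ / 3.35×10⁻³ = 2.44×10⁻¹² F.
C₂ = κ₂ε₀A₂/d = 11.6 × 8.85×10⁻¹² × 8.31×10⁻⁴ / 3.35×10⁻³ = 2.55×10⁻¹¹ F.
C = C₁ + C₂ = 2.79×10⁻¹¹ F.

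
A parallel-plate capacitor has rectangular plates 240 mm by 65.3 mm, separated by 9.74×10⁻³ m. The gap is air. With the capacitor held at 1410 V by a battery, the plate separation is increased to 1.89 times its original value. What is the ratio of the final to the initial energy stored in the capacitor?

0.529

Battery connected ⇒ V is held fixed.
C₂ = 0.529 C₁ and U = ½CV², so U₂/U₁ = C₂/C₁ = 0.529.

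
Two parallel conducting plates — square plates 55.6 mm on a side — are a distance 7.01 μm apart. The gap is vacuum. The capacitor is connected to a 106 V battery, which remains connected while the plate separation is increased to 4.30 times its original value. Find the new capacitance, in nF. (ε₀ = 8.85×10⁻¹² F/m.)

A = (55.6 mm)² = 3.09×10⁻³ m².
Initially C₁ = ε₀A/d = 8.85×10⁻¹² × 3.09×10⁻³ / 7.01×10⁻⁶ = 3.90×10⁻⁹ F.
C = ε₀A/d scales as 1/d, so C₂/C₁ = d₁/d₂ = 1/4.30 = 0.233.
C₂ = 0.233 × 3.90×10⁻⁹ = 9.08×10⁻¹⁰ F.

C ≈ 0.908 nF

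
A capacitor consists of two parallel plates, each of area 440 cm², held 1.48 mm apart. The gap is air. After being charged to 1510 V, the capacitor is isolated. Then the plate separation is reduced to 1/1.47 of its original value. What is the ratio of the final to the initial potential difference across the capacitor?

Isolated ⇒ Q is held fixed.
C₂ = 1.47 C₁ and V = Q/C, so V₂/V₁ = C₁/C₂ = 0.680.

V₂/V₁ ≈ 0.680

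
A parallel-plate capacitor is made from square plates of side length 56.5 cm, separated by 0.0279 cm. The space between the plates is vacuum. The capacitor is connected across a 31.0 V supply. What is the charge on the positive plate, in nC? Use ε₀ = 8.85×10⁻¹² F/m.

A = (56.5 cm)² = 0.319 m².
C = ε₀A/d = 8.85×10⁻¹² × 0.319 / 2.79×10⁻⁴ = 1.01×10⁻⁸ F.
Q = CV = 1.01×10⁻⁸ × 31.0 = 3.14×10⁻⁷ C.

Q ≈ 314 nC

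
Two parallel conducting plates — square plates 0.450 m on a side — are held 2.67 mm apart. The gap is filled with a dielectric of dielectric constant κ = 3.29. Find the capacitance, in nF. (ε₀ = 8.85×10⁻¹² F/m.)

A = (0.450 m)² = 0.203 m².
C = κε₀A/d = 3.29 × 8.85×10⁻¹² × 0.203 / 2.67×10⁻³ = 2.21×10⁻⁹ F.

C ≈ 2.21 nF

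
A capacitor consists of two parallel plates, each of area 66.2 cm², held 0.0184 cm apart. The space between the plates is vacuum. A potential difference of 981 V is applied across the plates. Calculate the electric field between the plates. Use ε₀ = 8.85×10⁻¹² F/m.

E = V/d = 981 / 1.84×10⁻⁴ = 5.33×10⁶ V/m.

E ≈ 5.33 MV/m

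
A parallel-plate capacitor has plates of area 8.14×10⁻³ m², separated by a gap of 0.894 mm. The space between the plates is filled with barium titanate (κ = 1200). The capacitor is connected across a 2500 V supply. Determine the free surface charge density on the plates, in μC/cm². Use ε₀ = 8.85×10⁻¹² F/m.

σ ≈ 2.97 μC/cm²

C = κε₀A/d = 1200 × 8.85×10⁻¹² × 8.14×10⁻³ / 8.94×10⁻⁴ = 9.67×10⁻⁸ F.
σ = Q/A = CV/A = 9.67×10⁻⁸ × 2500 / 8.14×10⁻³ = 2.97×10⁻² C/m².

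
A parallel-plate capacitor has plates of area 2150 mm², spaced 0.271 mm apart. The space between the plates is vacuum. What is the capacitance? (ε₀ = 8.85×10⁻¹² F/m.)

C ≈ 70.2 pF

A = 2150 mm² = 2.15×10⁻³ m².
C = ε₀A/d = 8.85×10⁻¹² × 2.15×10⁻³ / 2.71×10⁻⁴ = 7.02×10⁻¹¹ F.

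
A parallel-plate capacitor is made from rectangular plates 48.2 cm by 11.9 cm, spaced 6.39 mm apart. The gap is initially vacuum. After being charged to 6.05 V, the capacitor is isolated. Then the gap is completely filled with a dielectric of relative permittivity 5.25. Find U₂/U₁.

Isolated ⇒ Q is held fixed.
C₂ = 5.25 C₁ and U = Q²/(2C), so U₂/U₁ = C₁/C₂ = 0.190.

0.190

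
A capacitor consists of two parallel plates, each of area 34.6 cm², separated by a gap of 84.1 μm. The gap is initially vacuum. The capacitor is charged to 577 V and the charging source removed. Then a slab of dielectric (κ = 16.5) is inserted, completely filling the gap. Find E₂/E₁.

0.0606

Isolated ⇒ Q is held fixed.
V₂ = Q/C₂ = V₁/16.5; E = V/d, so E₂/E₁ = (V₂/V₁)(d₁/d₂) = 0.0606.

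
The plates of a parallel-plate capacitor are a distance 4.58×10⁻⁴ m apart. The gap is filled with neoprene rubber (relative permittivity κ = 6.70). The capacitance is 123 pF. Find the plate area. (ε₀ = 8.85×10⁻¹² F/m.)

A ≈ 9.50 cm²

A = Cd/(κε₀) = 1.23×10⁻¹⁰ × 4.58×10⁻⁴ / (6.70 × 8.85×10⁻¹²) = 9.50×10⁻⁴ m².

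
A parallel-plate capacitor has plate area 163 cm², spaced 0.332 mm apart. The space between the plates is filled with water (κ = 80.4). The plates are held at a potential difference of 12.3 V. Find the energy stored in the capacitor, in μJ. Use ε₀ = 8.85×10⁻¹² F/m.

A = 163 cm² = 1.63×10⁻² m².
C = κε₀A/d = 80.4 × 8.85×10⁻¹² × 1.63×10⁻² / 3.32×10⁻⁴ = 3.49×10⁻⁸ F.
U = ½CV² = ½ × 3.49×10⁻⁸ × (12.3)² = 2.64×10⁻⁶ J.

U ≈ 2.64 μJ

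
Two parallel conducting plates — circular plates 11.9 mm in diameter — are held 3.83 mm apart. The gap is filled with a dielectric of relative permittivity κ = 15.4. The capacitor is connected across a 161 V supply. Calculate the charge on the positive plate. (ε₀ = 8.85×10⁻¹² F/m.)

A = π(11.9/2 mm)² = 1.11×10⁻⁴ m².
C = κε₀A/d = 15.4 × 8.85×10⁻¹² × 1.11×10⁻⁴ / 3.83×10⁻³ = 3.96×10⁻¹² F.
Q = CV = 3.96×10⁻¹² × 161 = 6.37×10⁻¹⁰ C.

0.637 nC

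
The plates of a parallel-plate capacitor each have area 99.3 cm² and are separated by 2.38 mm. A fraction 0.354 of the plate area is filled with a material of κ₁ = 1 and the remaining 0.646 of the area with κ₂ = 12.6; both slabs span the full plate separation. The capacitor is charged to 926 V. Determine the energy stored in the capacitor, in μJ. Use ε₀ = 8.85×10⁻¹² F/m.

134 μJ

A = 99.3 cm² = 9.93×10⁻³ m².
Side-by-side slabs ⇒ two capacitors in parallel, each spanning the full gap.
C₁ = κ₁ε₀A₁/d = 1.00 × 8.85×10⁻¹² × 3.52×10⁻³ / 2.38×10⁻³ = 1.31×10⁻¹¹ F.
C₂ = κ₂ε₀A₂/d = 12.6 × 8.85×10⁻¹² × 6.41×10⁻³ / 2.38×10⁻³ = 3.01×10⁻¹⁰ F.
C = C₁ + C₂ = 3.14×10⁻¹⁰ F.
U = ½CV² = ½ × 3.14×10⁻¹⁰ × (926)² = 1.34×10⁻⁴ J.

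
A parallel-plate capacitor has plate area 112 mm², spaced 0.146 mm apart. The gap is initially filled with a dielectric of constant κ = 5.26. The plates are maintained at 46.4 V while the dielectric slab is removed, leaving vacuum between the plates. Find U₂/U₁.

0.190

Battery connected ⇒ V is held fixed.
C₂ = 0.190 C₁ and U = ½CV², so U₂/U₁ = C₂/C₁ = 0.190.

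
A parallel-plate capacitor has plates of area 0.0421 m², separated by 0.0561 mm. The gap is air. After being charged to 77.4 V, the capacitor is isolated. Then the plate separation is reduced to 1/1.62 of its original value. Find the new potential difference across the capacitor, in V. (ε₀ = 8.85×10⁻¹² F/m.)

Initially C₁ = ε₀A/d = 8.85×10⁻¹² × 4.21×10⁻² / 5.61×10⁻⁵ = 6.64×10⁻⁹ F.
V₁ = 77.4 V.
Isolated ⇒ Q is held fixed. C₂ = 1.62 C₁ and V = Q/C, so V₂/V₁ = C₁/C₂ = 0.617.
V₂ = 0.617 × 77.4 = 47.8 V.

47.8 V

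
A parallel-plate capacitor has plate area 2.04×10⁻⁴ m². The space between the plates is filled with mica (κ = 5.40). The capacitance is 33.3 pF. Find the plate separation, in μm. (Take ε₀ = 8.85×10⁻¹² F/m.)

d ≈ 293 μm

d = κε₀A/C = 5.40 × 8.85×10⁻¹² × 2.04×10⁻⁴ / 3.33×10⁻¹¹ = 2.93×10⁻⁴ m.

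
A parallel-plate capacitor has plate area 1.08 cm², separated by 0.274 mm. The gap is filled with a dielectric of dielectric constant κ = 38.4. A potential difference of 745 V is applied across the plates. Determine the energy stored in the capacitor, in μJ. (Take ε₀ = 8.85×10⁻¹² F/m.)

U ≈ 37.2 μJ

A = 1.08 cm² = 1.08×10⁻⁴ m².
C = κε₀A/d = 38.4 × 8.85×10⁻¹² × 1.08×10⁻⁴ / 2.74×10⁻⁴ = 1.34×10⁻¹⁰ F.
U = ½CV² = ½ × 1.34×10⁻¹⁰ × (745)² = 3.72×10⁻⁵ J.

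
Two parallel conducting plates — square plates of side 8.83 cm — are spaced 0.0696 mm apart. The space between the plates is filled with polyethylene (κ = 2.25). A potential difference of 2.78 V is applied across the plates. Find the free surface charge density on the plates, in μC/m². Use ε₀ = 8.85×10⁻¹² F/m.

A = (8.83 cm)² = 7.80×10⁻³ m².
C = κε₀A/d = 2.25 × 8.85×10⁻¹² × 7.80×10⁻³ / 6.96×10⁻⁵ = 2.23×10⁻⁹ F.
σ = Q/A = CV/A = 2.23×10⁻⁹ × 2.78 / 7.80×10⁻³ = 7.95×10⁻⁷ C/m².

σ ≈ 0.795 μC/m²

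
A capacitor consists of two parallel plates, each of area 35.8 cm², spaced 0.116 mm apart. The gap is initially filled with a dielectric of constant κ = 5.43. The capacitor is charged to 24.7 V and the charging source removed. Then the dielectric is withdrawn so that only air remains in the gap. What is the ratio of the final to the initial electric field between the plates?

5.43

Isolated ⇒ Q is held fixed.
V₂ = Q/C₂ = V₁/0.184; E = V/d, so E₂/E₁ = (V₂/V₁)(d₁/d₂) = 5.43.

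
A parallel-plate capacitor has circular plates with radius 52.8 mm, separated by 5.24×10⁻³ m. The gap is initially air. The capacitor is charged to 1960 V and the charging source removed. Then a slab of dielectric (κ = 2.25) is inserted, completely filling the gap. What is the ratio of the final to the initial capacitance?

C = κε₀A/d scales with κ, so C₂/C₁ = κ = 2.25.

C₂/C₁ ≈ 2.25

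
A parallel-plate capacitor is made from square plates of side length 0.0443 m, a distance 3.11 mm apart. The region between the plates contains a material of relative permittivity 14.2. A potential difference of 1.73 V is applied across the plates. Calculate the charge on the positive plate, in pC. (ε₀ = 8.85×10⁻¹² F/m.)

Q ≈ 137 pC

A = (0.0443 m)² = 1.96×10⁻³ m².
C = κε₀A/d = 14.2 × 8.85×10⁻¹² × 1.96×10⁻³ / 3.11×10⁻³ = 7.93×10⁻¹¹ F.
Q = CV = 7.93×10⁻¹¹ × 1.73 = 1.37×10⁻¹⁰ C.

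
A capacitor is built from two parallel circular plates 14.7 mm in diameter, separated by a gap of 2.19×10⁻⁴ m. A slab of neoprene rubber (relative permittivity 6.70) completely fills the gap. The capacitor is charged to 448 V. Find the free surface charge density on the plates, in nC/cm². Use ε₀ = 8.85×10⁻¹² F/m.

σ ≈ 12.1 nC/cm²

A = π(14.7/2 mm)² = 1.70×10⁻⁴ m².
C = κε₀A/d = 6.70 × 8.85×10⁻¹² × 1.70×10⁻⁴ / 2.19×10⁻⁴ = 4.60×10⁻¹¹ F.
σ = Q/A = CV/A = 4.60×10⁻¹¹ × 448 / 1.70×10⁻⁴ = 1.21×10⁻⁴ C/m².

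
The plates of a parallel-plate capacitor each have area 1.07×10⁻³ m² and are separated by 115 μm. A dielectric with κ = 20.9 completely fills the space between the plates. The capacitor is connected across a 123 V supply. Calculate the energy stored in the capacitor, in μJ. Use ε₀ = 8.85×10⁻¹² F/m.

C = κε₀A/d = 20.9 × 8.85×10⁻¹² × 1.07×10⁻³ / 1.15×10⁻⁴ = 1.72×10⁻⁹ F.
U = ½CV² = ½ × 1.72×10⁻⁹ × (123)² = 1.30×10⁻⁵ J.

13.0 μJ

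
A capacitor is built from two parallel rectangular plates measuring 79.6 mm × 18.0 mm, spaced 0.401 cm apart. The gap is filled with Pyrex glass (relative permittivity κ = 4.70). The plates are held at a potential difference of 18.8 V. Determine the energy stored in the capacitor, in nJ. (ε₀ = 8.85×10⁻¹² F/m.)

A = 79.6 × 18.0 mm² = 1.43×10⁻³ m².
C = κε₀A/d = 4.70 × 8.85×10⁻¹² × 1.43×10⁻³ / 4.01×10⁻³ = 1.49×10⁻¹¹ F.
U = ½CV² = ½ × 1.49×10⁻¹¹ × (18.8)² = 2.63×10⁻⁹ J.

U ≈ 2.63 nJ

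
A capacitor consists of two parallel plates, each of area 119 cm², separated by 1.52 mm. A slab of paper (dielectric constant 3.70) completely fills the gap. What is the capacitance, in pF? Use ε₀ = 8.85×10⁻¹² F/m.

C ≈ 256 pF

A = 119 cm² = 1.19×10⁻² m².
C = κε₀A/d = 3.70 × 8.85×10⁻¹² × 1.19×10⁻² / 1.52×10⁻³ = 2.56×10⁻¹⁰ F.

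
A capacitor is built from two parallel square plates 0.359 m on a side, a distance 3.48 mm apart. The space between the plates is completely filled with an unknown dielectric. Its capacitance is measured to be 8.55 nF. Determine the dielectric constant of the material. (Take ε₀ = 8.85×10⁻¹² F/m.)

κ ≈ 26.1

A = (0.359 m)² = 0.129 m².
κ = Cd/(ε₀A) = 8.55×10⁻⁹ × 3.48×10⁻³ / (8.85×10⁻¹² × 0.129) = 26.1.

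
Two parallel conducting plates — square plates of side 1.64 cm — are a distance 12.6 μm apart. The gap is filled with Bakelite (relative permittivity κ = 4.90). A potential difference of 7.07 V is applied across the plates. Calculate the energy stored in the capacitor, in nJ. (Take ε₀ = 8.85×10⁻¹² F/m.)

A = (1.64 cm)² = 2.69×10⁻⁴ m².
C = κε₀A/d = 4.90 × 8.85×10⁻¹² × 2.69×10⁻⁴ / 1.26×10⁻⁵ = 9.26×10⁻¹⁰ F.
U = ½CV² = ½ × 9.26×10⁻¹⁰ × (7.07)² = 2.31×10⁻⁸ J.

U ≈ 23.1 nJ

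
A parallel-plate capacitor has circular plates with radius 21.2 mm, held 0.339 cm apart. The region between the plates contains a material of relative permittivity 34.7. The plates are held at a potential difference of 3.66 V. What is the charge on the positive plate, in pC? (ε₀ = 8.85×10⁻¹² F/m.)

A = π(21.2 mm)² = 1.41×10⁻³ m².
C = κε₀A/d = 34.7 × 8.85×10⁻¹² × 1.41×10⁻³ / 3.39×10⁻³ = 1.28×10⁻¹⁰ F.
Q = CV = 1.28×10⁻¹⁰ × 3.66 = 4.68×10⁻¹⁰ C.

468 pC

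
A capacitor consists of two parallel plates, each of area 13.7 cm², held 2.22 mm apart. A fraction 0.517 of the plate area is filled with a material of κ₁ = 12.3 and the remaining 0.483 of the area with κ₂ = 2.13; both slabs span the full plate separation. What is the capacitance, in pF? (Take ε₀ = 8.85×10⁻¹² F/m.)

C ≈ 40.3 pF

A = 13.7 cm² = 1.37×10⁻³ m².
Side-by-side slabs ⇒ two capacitors in parallel, each spanning the full gap.
C₁ = κ₁ε₀A₁/d = 12.3 × 8.85×10⁻¹² × 7.08×10⁻⁴ / 2.22×10⁻³ = 3.47×10⁻¹¹ F.
C₂ = κ₂ε₀A₂/d = 2.13 × 8.85×10⁻¹² × 6.62×10⁻⁴ / 2.22×10⁻³ = 5.62×10⁻¹² F.
C = C₁ + C₂ = 4.03×10⁻¹¹ F.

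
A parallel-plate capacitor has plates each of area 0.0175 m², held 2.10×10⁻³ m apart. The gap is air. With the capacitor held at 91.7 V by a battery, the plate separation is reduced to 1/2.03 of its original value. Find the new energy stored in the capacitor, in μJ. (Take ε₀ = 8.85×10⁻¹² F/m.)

U ≈ 0.629 μJ

Initially C₁ = ε₀A/d = 8.85×10⁻¹² × 1.75×10⁻² / 2.10×10⁻³ = 7.38×10⁻¹¹ F.
U₁ = 3.10×10⁻⁷ J.
Battery connected ⇒ V is held fixed. C₂ = 2.03 C₁ and U = ½CV², so U₂/U₁ = C₂/C₁ = 2.03.
U₂ = 2.03 × 3.10×10⁻⁷ = 6.29×10⁻⁷ J.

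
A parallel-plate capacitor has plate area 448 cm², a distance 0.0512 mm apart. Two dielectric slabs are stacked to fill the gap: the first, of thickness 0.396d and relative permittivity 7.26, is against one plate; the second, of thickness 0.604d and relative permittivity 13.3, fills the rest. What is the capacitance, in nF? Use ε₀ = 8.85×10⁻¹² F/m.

A = 448 cm² = 4.48×10⁻² m².
Stacked slabs ⇒ two capacitors in series, each with the full plate area.
C₁ = κ₁ε₀A/d₁ = 7.26 × 8.85×10⁻¹² × 4.48×10⁻² / 2.03×10⁻⁵ = 1.42×10⁻⁷ F.
C₂ = κ₂ε₀A/d₂ = 13.3 × 8.85×10⁻¹² × 4.48×10⁻² / 3.09×10⁻⁵ = 1.71×10⁻⁷ F.
C = (1/C₁ + 1/C₂)⁻¹ = 7.75×10⁻⁸ F.

77.5 nF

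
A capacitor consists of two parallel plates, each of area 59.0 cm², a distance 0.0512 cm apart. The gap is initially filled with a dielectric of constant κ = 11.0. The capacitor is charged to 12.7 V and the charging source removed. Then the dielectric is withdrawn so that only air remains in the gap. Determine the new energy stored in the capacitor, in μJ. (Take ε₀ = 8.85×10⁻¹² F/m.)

U ≈ 0.995 μJ

A = 59.0 cm² = 5.90×10⁻³ m².
Initially C₁ = κε₀A/d = 11.0 × 8.85×10⁻¹² × 5.90×10⁻³ / 5.12×10⁻⁴ = 1.12×10⁻⁹ F.
U₁ = 9.05×10⁻⁸ J.
Isolated ⇒ Q is held fixed. C₂ = 0.0909 C₁ and U = Q²/(2C), so U₂/U₁ = C₁/C₂ = 11.0.
U₂ = 11.0 × 9.05×10⁻⁸ = 9.95×10⁻⁷ J.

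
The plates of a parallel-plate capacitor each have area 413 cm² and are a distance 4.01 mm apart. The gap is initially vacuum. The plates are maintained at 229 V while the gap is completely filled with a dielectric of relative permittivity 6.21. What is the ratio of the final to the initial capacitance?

6.21

C = κε₀A/d scales with κ, so C₂/C₁ = κ = 6.21.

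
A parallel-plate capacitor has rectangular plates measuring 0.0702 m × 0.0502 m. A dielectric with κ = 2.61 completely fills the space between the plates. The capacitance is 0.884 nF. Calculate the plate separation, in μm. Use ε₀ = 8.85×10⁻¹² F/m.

92.1 μm

A = 0.0702 × 0.0502 m² = 3.52×10⁻³ m².
d = κε₀A/C = 2.61 × 8.85×10⁻¹² × 3.52×10⁻³ / 8.84×10⁻¹⁰ = 9.21×10⁻⁵ m.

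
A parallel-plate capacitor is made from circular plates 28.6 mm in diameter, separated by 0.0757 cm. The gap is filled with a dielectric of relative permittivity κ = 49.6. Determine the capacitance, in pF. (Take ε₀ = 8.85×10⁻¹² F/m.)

C ≈ 373 pF

A = π(28.6/2 mm)² = 6.42×10⁻⁴ m².
C = κε₀A/d = 49.6 × 8.85×10⁻¹² × 6.42×10⁻⁴ / 7.57×10⁻⁴ = 3.73×10⁻¹⁰ F.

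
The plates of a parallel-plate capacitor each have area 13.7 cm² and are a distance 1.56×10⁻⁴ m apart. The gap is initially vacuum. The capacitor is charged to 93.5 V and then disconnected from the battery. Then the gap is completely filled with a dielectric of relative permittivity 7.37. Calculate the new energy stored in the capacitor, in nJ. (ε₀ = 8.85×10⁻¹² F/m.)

46.1 nJ

A = 13.7 cm² = 1.37×10⁻³ m².
Initially C₁ = ε₀A/d = 8.85×10⁻¹² × 1.37×10⁻³ / 1.56×10⁻⁴ = 7.77×10⁻¹¹ F.
U₁ = 3.40×10⁻⁷ J.
Isolated ⇒ Q is held fixed. C₂ = 7.37 C₁ and U = Q²/(2C), so U₂/U₁ = C₁/C₂ = 0.136.
U₂ = 0.136 × 3.40×10⁻⁷ = 4.61×10⁻⁸ J.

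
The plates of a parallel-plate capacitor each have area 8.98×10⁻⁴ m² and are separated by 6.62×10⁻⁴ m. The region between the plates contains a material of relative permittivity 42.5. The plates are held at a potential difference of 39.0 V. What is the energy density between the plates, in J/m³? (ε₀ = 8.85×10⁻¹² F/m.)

E = V/d = 39.0 / 6.62×10⁻⁴ = 5.89×10⁴ V/m.
u = ½κε₀E² = ½ × 42.5 × 8.85×10⁻¹² × (5.89×10⁴)² = 0.653 J/m³.

0.653 J/m³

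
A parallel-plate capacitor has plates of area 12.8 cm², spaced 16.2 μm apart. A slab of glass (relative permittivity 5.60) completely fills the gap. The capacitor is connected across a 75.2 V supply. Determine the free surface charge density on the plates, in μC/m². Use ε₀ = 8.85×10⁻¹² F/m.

A = 12.8 cm² = 1.28×10⁻³ m².
C = κε₀A/d = 5.60 × 8.85×10⁻¹² × 1.28×10⁻³ / 1.62×10⁻⁵ = 3.92×10⁻⁹ F.
σ = Q/A = CV/A = 3.92×10⁻⁹ × 75.2 / 1.28×10⁻³ = 2.30×10⁻⁴ C/m².

230 μC/m²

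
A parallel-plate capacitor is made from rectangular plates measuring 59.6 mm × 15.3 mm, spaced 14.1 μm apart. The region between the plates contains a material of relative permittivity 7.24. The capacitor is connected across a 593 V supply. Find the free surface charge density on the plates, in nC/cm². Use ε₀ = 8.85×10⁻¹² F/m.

A = 59.6 × 15.3 mm² = 9.12×10⁻⁴ m².
C = κε₀A/d = 7.24 × 8.85×10⁻¹² × 9.12×10⁻⁴ / 1.41×10⁻⁵ = 4.14×10⁻⁹ F.
σ = Q/A = CV/A = 4.14×10⁻⁹ × 593 / 9.12×10⁻⁴ = 2.69×10⁻³ C/m².

σ ≈ 269 nC/cm²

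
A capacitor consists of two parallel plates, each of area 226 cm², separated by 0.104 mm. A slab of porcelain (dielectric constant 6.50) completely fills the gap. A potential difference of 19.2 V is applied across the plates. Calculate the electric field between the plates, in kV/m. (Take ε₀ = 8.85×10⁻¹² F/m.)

E = V/d = 19.2 / 1.04×10⁻⁴ = 1.85×10⁵ V/m.

185 kV/m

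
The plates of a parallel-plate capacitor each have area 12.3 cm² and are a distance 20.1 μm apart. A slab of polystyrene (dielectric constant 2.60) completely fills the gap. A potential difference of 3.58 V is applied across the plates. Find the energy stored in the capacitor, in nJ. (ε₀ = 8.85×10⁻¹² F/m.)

A = 12.3 cm² = 1.23×10⁻³ m².
C = κε₀A/d = 2.60 × 8.85×10⁻¹² × 1.23×10⁻³ / 2.01×10⁻⁵ = 1.41×10⁻⁹ F.
U = ½CV² = ½ × 1.41×10⁻⁹ × (3.58)² = 9.02×10⁻⁹ J.

U ≈ 9.02 nJ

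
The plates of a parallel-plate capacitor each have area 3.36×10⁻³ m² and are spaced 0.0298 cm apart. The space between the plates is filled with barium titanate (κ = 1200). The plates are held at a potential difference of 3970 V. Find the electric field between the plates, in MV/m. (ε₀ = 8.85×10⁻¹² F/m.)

13.3 MV/m

E = V/d = 3970 / 2.98×10⁻⁴ = 1.33×10⁷ V/m.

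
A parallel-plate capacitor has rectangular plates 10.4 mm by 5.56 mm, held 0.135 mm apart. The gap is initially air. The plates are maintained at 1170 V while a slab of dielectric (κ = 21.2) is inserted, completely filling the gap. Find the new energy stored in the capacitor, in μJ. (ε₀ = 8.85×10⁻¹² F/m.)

U ≈ 55.0 μJ

A = 10.4 × 5.56 mm² = 5.78×10⁻⁵ m².
Initially C₁ = ε₀A/d = 8.85×10⁻¹² × 5.78×10⁻⁵ / 1.35×10⁻⁴ = 3.79×10⁻¹² F.
U₁ = 2.59×10⁻⁶ J.
Battery connected ⇒ V is held fixed. C₂ = 21.2 C₁ and U = ½CV², so U₂/U₁ = C₂/C₁ = 21.2.
U₂ = 21.2 × 2.59×10⁻⁶ = 5.50×10⁻⁵ J.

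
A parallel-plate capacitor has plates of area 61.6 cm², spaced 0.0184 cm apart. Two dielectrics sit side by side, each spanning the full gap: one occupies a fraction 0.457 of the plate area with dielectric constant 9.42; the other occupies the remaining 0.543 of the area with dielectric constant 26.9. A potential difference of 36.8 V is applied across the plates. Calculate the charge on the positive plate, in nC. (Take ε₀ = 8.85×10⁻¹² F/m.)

206 nC

A = 61.6 cm² = 6.16×10⁻³ m².
Side-by-side slabs ⇒ two capacitors in parallel, each spanning the full gap.
C₁ = κ₁ε₀A₁/d = 9.42 × 8.85×10⁻¹² × 2.82×10⁻³ / 1.84×10⁻⁴ = 1.28×10⁻⁹ F.
C₂ = κ₂ε₀A₂/d = 26.9 × 8.85×10⁻¹² × 3.34×10⁻³ / 1.84×10⁻⁴ = 4.33×10⁻⁹ F.
C = C₁ + C₂ = 5.60×10⁻⁹ F.
Q = CV = 5.60×10⁻⁹ × 36.8 = 2.06×10⁻⁷ C.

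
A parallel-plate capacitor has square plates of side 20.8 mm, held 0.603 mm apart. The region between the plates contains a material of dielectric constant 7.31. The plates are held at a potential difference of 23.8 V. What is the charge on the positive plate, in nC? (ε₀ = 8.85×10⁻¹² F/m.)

A = (20.8 mm)² = 4.33×10⁻⁴ m².
C = κε₀A/d = 7.31 × 8.85×10⁻¹² × 4.33×10⁻⁴ / 6.03×10⁻⁴ = 4.64×10⁻¹¹ F.
Q = CV = 4.64×10⁻¹¹ × 23.8 = 1.10×10⁻⁹ C.

Q ≈ 1.10 nC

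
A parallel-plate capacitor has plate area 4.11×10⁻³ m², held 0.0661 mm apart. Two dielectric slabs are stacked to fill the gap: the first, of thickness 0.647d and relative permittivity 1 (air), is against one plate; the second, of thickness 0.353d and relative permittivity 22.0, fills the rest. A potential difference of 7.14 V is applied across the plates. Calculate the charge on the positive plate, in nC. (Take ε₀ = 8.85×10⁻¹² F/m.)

5.93 nC

Stacked slabs ⇒ two capacitors in series, each with the full plate area.
C₁ = κ₁ε₀A/d₁ = 1.00 × 8.85×10⁻¹² × 4.11×10⁻³ / 4.28×10⁻⁵ = 8.51×10⁻¹⁰ F.
C₂ = κ₂ε₀A/d₂ = 22.0 × 8.85×10⁻¹² × 4.11×10⁻³ / 2.33×10⁻⁵ = 3.43×10⁻⁸ F.
C = (1/C₁ + 1/C₂)⁻¹ = 8.30×10⁻¹⁰ F.
Q = CV = 8.30×10⁻¹⁰ × 7.14 = 5.93×10⁻⁹ C.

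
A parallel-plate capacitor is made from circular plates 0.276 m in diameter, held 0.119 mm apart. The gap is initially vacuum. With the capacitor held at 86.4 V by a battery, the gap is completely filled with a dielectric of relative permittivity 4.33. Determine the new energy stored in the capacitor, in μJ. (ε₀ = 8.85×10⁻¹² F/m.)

A = π(0.276/2 m)² = 5.98×10⁻² m².
Initially C₁ = ε₀A/d = 8.85×10⁻¹² × 5.98×10⁻² / 1.19×10⁻⁴ = 4.45×10⁻⁹ F.
U₁ = 1.66×10⁻⁵ J.
Battery connected ⇒ V is held fixed. C₂ = 4.33 C₁ and U = ½CV², so U₂/U₁ = C₂/C₁ = 4.33.
U₂ = 4.33 × 1.66×10⁻⁵ = 7.19×10⁻⁵ J.

U ≈ 71.9 μJ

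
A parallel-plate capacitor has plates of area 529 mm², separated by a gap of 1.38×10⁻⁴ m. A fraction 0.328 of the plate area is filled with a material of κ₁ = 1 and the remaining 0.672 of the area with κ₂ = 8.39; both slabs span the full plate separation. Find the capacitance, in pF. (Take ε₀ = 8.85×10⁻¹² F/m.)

A = 529 mm² = 5.29×10⁻⁴ m².
Side-by-side slabs ⇒ two capacitors in parallel, each spanning the full gap.
C₁ = κ₁ε₀A₁/d = 1.00 × 8.85×10⁻¹² × 1.74×10⁻⁴ / 1.38×10⁻⁴ = 1.11×10⁻¹¹ F.
C₂ = κ₂ε₀A₂/d = 8.39 × 8.85×10⁻¹² × 3.55×10⁻⁴ / 1.38×10⁻⁴ = 1.91×10⁻¹⁰ F.
C = C₁ + C₂ = 2.02×10⁻¹⁰ F.

202 pF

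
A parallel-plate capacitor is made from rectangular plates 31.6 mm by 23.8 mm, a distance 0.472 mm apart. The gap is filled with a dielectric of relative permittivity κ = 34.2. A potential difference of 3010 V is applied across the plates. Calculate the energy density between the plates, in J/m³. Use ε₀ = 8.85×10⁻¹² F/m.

6154 J/m³

E = V/d = 3010 / 4.72×10⁻⁴ = 6.38×10⁶ V/m.
u = ½κε₀E² = ½ × 34.2 × 8.85×10⁻¹² × (6.38×10⁶)² = 6.15×10³ J/m³.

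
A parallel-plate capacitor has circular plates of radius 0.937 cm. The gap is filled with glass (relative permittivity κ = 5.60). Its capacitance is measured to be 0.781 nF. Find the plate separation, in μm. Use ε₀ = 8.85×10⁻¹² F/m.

17.5 μm

A = π(0.937 cm)² = 2.76×10⁻⁴ m².
d = κε₀A/C = 5.60 × 8.85×10⁻¹² × 2.76×10⁻⁴ / 7.81×10⁻¹⁰ = 1.75×10⁻⁵ m.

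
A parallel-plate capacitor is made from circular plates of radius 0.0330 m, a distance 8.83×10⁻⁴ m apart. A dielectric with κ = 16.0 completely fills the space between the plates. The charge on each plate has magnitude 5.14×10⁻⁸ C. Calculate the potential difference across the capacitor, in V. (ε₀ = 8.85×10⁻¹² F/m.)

93.7 V

A = π(0.0330 m)² = 3.42×10⁻³ m².
C = κε₀A/d = 16.0 × 8.85×10⁻¹² × 3.42×10⁻³ / 8.83×10⁻⁴ = 5.49×10⁻¹⁰ F.
V = Q/C = 5.14×10⁻⁸ / 5.49×10⁻¹⁰ = 93.7 V.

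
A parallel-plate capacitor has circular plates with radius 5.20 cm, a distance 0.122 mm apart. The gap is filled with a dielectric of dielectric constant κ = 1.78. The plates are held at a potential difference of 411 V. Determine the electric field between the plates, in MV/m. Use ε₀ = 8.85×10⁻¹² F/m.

E = V/d = 411 / 1.22×10⁻⁴ = 3.37×10⁶ V/m.

3.37 MV/m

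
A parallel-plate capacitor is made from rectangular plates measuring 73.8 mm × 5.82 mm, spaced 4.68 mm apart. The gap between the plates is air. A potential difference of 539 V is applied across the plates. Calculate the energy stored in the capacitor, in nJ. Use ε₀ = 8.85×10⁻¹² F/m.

U ≈ 118 nJ

A = 73.8 × 5.82 mm² = 4.30×10⁻⁴ m².
C = ε₀A/d = 8.85×10⁻¹² × 4.30×10⁻⁴ / 4.68×10⁻³ = 8.12×10⁻¹³ F.
U = ½CV² = ½ × 8.12×10⁻¹³ × (539)² = 1.18×10⁻⁷ J.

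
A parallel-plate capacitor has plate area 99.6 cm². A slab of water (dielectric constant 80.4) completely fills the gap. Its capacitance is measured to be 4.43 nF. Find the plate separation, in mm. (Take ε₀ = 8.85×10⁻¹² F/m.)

d ≈ 1.60 mm

A = 99.6 cm² = 9.96×10⁻³ m².
d = κε₀A/C = 80.4 × 8.85×10⁻¹² × 9.96×10⁻³ / 4.43×10⁻⁹ = 1.60×10⁻³ m.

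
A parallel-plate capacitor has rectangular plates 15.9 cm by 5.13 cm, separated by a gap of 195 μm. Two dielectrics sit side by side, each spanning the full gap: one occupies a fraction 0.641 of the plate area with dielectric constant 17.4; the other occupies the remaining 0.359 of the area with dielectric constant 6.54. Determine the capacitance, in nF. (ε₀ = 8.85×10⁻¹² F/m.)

C ≈ 5.00 nF

A = 15.9 × 5.13 cm² = 8.16×10⁻³ m².
Side-by-side slabs ⇒ two capacitors in parallel, each spanning the full gap.
C₁ = κ₁ε₀A₁/d = 17.4 × 8.85×10⁻¹² × 5.23×10⁻³ / 1.95×10⁻⁴ = 4.13×10⁻⁹ F.
C₂ = κ₂ε₀A₂/d = 6.54 × 8.85×10⁻¹² × 2.93×10⁻³ / 1.95×10⁻⁴ = 8.69×10⁻¹⁰ F.
C = C₁ + C₂ = 5.00×10⁻⁹ F.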